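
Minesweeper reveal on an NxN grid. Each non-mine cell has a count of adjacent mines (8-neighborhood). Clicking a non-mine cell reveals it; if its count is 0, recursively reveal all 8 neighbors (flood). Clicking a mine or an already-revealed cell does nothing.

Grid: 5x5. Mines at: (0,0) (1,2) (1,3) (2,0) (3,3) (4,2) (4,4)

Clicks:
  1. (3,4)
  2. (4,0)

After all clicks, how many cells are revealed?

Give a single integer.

Click 1 (3,4) count=2: revealed 1 new [(3,4)] -> total=1
Click 2 (4,0) count=0: revealed 4 new [(3,0) (3,1) (4,0) (4,1)] -> total=5

Answer: 5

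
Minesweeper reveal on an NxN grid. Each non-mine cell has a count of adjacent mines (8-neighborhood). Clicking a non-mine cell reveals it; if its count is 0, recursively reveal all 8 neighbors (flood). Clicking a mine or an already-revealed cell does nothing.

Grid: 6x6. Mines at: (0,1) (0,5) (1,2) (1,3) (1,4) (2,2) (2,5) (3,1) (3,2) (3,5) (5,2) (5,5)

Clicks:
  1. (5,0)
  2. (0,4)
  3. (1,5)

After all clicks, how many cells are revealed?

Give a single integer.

Click 1 (5,0) count=0: revealed 4 new [(4,0) (4,1) (5,0) (5,1)] -> total=4
Click 2 (0,4) count=3: revealed 1 new [(0,4)] -> total=5
Click 3 (1,5) count=3: revealed 1 new [(1,5)] -> total=6

Answer: 6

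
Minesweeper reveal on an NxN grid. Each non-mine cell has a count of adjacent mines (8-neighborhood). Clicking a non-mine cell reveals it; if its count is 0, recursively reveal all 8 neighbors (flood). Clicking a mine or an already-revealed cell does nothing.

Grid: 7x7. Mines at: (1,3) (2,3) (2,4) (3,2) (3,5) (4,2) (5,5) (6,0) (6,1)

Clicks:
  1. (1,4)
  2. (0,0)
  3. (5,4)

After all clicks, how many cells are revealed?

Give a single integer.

Answer: 17

Derivation:
Click 1 (1,4) count=3: revealed 1 new [(1,4)] -> total=1
Click 2 (0,0) count=0: revealed 15 new [(0,0) (0,1) (0,2) (1,0) (1,1) (1,2) (2,0) (2,1) (2,2) (3,0) (3,1) (4,0) (4,1) (5,0) (5,1)] -> total=16
Click 3 (5,4) count=1: revealed 1 new [(5,4)] -> total=17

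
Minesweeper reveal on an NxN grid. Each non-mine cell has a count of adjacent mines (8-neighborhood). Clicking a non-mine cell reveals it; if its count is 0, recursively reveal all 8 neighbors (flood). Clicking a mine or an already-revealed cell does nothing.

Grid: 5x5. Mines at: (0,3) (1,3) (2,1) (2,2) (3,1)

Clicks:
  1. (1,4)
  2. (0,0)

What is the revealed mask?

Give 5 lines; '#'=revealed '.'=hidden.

Answer: ###..
###.#
.....
.....
.....

Derivation:
Click 1 (1,4) count=2: revealed 1 new [(1,4)] -> total=1
Click 2 (0,0) count=0: revealed 6 new [(0,0) (0,1) (0,2) (1,0) (1,1) (1,2)] -> total=7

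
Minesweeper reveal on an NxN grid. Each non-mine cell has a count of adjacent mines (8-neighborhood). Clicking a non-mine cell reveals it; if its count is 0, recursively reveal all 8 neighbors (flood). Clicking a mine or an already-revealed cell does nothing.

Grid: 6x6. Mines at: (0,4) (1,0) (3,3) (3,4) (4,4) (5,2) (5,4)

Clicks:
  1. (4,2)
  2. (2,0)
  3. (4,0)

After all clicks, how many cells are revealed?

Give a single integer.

Click 1 (4,2) count=2: revealed 1 new [(4,2)] -> total=1
Click 2 (2,0) count=1: revealed 1 new [(2,0)] -> total=2
Click 3 (4,0) count=0: revealed 9 new [(2,1) (2,2) (3,0) (3,1) (3,2) (4,0) (4,1) (5,0) (5,1)] -> total=11

Answer: 11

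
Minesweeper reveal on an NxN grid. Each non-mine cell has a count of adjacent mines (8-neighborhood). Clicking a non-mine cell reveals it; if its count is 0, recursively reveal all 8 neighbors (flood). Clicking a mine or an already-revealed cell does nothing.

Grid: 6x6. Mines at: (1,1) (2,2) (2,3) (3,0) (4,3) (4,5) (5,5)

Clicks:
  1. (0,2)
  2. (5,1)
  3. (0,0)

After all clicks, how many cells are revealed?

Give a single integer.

Click 1 (0,2) count=1: revealed 1 new [(0,2)] -> total=1
Click 2 (5,1) count=0: revealed 6 new [(4,0) (4,1) (4,2) (5,0) (5,1) (5,2)] -> total=7
Click 3 (0,0) count=1: revealed 1 new [(0,0)] -> total=8

Answer: 8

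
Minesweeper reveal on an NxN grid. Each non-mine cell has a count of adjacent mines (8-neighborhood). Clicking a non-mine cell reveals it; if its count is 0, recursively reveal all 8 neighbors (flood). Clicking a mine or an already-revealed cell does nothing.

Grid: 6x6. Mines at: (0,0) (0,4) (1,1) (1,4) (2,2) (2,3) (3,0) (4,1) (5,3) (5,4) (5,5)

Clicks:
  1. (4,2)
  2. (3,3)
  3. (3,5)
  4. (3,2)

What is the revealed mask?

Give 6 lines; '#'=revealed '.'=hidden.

Answer: ......
......
....##
..####
..#.##
......

Derivation:
Click 1 (4,2) count=2: revealed 1 new [(4,2)] -> total=1
Click 2 (3,3) count=2: revealed 1 new [(3,3)] -> total=2
Click 3 (3,5) count=0: revealed 6 new [(2,4) (2,5) (3,4) (3,5) (4,4) (4,5)] -> total=8
Click 4 (3,2) count=3: revealed 1 new [(3,2)] -> total=9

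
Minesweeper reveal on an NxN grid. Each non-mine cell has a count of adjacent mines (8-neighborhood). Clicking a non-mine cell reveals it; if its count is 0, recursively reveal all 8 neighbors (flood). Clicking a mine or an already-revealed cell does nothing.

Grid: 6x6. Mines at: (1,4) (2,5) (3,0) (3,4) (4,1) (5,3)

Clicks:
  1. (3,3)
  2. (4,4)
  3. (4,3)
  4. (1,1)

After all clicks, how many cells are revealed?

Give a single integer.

Click 1 (3,3) count=1: revealed 1 new [(3,3)] -> total=1
Click 2 (4,4) count=2: revealed 1 new [(4,4)] -> total=2
Click 3 (4,3) count=2: revealed 1 new [(4,3)] -> total=3
Click 4 (1,1) count=0: revealed 14 new [(0,0) (0,1) (0,2) (0,3) (1,0) (1,1) (1,2) (1,3) (2,0) (2,1) (2,2) (2,3) (3,1) (3,2)] -> total=17

Answer: 17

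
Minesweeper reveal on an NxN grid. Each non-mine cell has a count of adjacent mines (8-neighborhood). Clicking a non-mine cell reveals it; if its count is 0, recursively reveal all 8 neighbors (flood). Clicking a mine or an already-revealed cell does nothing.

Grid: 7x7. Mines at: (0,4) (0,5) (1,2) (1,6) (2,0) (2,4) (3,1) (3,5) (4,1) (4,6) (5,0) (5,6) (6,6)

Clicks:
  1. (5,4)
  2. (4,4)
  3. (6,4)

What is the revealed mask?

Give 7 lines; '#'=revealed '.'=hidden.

Click 1 (5,4) count=0: revealed 17 new [(3,2) (3,3) (3,4) (4,2) (4,3) (4,4) (4,5) (5,1) (5,2) (5,3) (5,4) (5,5) (6,1) (6,2) (6,3) (6,4) (6,5)] -> total=17
Click 2 (4,4) count=1: revealed 0 new [(none)] -> total=17
Click 3 (6,4) count=0: revealed 0 new [(none)] -> total=17

Answer: .......
.......
.......
..###..
..####.
.#####.
.#####.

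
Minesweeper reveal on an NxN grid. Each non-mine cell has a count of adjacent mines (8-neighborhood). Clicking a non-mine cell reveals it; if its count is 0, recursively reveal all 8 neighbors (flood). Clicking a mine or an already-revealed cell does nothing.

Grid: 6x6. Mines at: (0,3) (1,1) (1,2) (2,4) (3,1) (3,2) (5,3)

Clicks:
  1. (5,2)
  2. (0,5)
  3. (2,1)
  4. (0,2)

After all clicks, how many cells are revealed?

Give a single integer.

Answer: 7

Derivation:
Click 1 (5,2) count=1: revealed 1 new [(5,2)] -> total=1
Click 2 (0,5) count=0: revealed 4 new [(0,4) (0,5) (1,4) (1,5)] -> total=5
Click 3 (2,1) count=4: revealed 1 new [(2,1)] -> total=6
Click 4 (0,2) count=3: revealed 1 new [(0,2)] -> total=7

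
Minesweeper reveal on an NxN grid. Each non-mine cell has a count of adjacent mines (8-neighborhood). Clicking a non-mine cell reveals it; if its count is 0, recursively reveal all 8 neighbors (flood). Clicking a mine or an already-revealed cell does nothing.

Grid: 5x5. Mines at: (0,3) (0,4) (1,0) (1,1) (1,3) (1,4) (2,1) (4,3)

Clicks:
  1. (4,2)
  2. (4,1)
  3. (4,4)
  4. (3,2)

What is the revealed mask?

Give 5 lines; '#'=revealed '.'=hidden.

Answer: .....
.....
.....
###..
###.#

Derivation:
Click 1 (4,2) count=1: revealed 1 new [(4,2)] -> total=1
Click 2 (4,1) count=0: revealed 5 new [(3,0) (3,1) (3,2) (4,0) (4,1)] -> total=6
Click 3 (4,4) count=1: revealed 1 new [(4,4)] -> total=7
Click 4 (3,2) count=2: revealed 0 new [(none)] -> total=7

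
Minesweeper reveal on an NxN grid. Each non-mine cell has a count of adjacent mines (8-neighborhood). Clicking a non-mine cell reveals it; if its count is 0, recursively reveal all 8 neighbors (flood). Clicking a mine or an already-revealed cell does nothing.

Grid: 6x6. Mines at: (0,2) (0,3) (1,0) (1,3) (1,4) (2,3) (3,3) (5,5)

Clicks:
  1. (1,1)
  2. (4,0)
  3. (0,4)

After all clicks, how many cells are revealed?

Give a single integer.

Click 1 (1,1) count=2: revealed 1 new [(1,1)] -> total=1
Click 2 (4,0) count=0: revealed 16 new [(2,0) (2,1) (2,2) (3,0) (3,1) (3,2) (4,0) (4,1) (4,2) (4,3) (4,4) (5,0) (5,1) (5,2) (5,3) (5,4)] -> total=17
Click 3 (0,4) count=3: revealed 1 new [(0,4)] -> total=18

Answer: 18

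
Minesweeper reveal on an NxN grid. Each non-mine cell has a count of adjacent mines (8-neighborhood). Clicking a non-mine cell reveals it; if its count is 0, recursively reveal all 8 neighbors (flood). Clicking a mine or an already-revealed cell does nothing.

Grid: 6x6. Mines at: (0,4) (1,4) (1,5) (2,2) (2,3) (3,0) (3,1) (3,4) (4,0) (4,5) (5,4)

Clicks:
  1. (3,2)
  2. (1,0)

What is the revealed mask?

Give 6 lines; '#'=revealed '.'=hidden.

Answer: ####..
####..
##....
..#...
......
......

Derivation:
Click 1 (3,2) count=3: revealed 1 new [(3,2)] -> total=1
Click 2 (1,0) count=0: revealed 10 new [(0,0) (0,1) (0,2) (0,3) (1,0) (1,1) (1,2) (1,3) (2,0) (2,1)] -> total=11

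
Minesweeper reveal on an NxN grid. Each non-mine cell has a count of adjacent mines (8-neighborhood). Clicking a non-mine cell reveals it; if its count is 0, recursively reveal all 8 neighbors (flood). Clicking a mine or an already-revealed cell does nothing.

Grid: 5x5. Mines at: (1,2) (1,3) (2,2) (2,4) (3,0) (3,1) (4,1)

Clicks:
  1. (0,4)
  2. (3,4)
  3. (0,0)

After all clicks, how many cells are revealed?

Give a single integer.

Answer: 8

Derivation:
Click 1 (0,4) count=1: revealed 1 new [(0,4)] -> total=1
Click 2 (3,4) count=1: revealed 1 new [(3,4)] -> total=2
Click 3 (0,0) count=0: revealed 6 new [(0,0) (0,1) (1,0) (1,1) (2,0) (2,1)] -> total=8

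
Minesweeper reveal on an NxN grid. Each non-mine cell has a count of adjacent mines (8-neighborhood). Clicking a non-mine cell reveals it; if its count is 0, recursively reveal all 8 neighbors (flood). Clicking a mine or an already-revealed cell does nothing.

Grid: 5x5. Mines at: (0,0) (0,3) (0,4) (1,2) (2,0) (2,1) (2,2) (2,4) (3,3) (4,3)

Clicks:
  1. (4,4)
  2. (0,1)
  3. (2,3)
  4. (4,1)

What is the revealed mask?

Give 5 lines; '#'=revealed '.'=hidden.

Answer: .#...
.....
...#.
###..
###.#

Derivation:
Click 1 (4,4) count=2: revealed 1 new [(4,4)] -> total=1
Click 2 (0,1) count=2: revealed 1 new [(0,1)] -> total=2
Click 3 (2,3) count=4: revealed 1 new [(2,3)] -> total=3
Click 4 (4,1) count=0: revealed 6 new [(3,0) (3,1) (3,2) (4,0) (4,1) (4,2)] -> total=9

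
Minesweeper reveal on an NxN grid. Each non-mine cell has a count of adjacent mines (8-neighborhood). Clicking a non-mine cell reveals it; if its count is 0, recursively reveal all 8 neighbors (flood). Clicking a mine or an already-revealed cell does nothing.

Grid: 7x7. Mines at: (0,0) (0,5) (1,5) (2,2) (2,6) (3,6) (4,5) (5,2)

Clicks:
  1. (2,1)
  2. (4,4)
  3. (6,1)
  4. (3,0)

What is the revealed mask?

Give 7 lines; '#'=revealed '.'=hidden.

Answer: .......
##.....
##.....
##.....
##..#..
##.....
##.....

Derivation:
Click 1 (2,1) count=1: revealed 1 new [(2,1)] -> total=1
Click 2 (4,4) count=1: revealed 1 new [(4,4)] -> total=2
Click 3 (6,1) count=1: revealed 1 new [(6,1)] -> total=3
Click 4 (3,0) count=0: revealed 10 new [(1,0) (1,1) (2,0) (3,0) (3,1) (4,0) (4,1) (5,0) (5,1) (6,0)] -> total=13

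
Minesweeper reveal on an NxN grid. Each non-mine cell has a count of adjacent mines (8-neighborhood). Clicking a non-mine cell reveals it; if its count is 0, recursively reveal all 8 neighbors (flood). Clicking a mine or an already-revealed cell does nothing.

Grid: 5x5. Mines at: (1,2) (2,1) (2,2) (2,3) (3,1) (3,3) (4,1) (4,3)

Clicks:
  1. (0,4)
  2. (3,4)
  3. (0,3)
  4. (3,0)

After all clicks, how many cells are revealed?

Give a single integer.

Answer: 6

Derivation:
Click 1 (0,4) count=0: revealed 4 new [(0,3) (0,4) (1,3) (1,4)] -> total=4
Click 2 (3,4) count=3: revealed 1 new [(3,4)] -> total=5
Click 3 (0,3) count=1: revealed 0 new [(none)] -> total=5
Click 4 (3,0) count=3: revealed 1 new [(3,0)] -> total=6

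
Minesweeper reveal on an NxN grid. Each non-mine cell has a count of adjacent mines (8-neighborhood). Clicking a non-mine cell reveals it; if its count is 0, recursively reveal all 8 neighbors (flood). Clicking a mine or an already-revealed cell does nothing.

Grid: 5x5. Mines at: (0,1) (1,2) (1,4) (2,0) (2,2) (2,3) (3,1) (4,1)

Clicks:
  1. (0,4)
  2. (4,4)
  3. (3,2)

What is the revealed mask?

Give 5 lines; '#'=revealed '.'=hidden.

Click 1 (0,4) count=1: revealed 1 new [(0,4)] -> total=1
Click 2 (4,4) count=0: revealed 6 new [(3,2) (3,3) (3,4) (4,2) (4,3) (4,4)] -> total=7
Click 3 (3,2) count=4: revealed 0 new [(none)] -> total=7

Answer: ....#
.....
.....
..###
..###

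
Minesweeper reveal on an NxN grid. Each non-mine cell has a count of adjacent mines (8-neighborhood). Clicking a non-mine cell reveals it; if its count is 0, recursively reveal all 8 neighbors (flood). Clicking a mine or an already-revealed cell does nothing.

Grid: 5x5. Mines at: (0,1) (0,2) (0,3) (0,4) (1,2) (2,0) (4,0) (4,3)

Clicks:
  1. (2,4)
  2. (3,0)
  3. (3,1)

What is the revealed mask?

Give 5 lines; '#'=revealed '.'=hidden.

Answer: .....
...##
...##
##.##
.....

Derivation:
Click 1 (2,4) count=0: revealed 6 new [(1,3) (1,4) (2,3) (2,4) (3,3) (3,4)] -> total=6
Click 2 (3,0) count=2: revealed 1 new [(3,0)] -> total=7
Click 3 (3,1) count=2: revealed 1 new [(3,1)] -> total=8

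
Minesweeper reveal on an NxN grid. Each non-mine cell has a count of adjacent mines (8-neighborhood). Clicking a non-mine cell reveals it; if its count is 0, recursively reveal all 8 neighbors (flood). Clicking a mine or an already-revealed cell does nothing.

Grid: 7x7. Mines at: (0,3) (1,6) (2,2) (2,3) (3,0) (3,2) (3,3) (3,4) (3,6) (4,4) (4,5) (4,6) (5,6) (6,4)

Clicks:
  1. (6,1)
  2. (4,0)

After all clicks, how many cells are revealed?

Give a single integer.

Click 1 (6,1) count=0: revealed 12 new [(4,0) (4,1) (4,2) (4,3) (5,0) (5,1) (5,2) (5,3) (6,0) (6,1) (6,2) (6,3)] -> total=12
Click 2 (4,0) count=1: revealed 0 new [(none)] -> total=12

Answer: 12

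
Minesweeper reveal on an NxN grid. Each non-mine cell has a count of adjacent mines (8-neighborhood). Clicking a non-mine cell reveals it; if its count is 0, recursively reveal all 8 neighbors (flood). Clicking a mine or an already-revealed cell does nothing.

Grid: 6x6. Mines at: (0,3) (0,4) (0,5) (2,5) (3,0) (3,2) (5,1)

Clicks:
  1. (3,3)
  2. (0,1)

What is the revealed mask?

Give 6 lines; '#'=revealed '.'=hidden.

Click 1 (3,3) count=1: revealed 1 new [(3,3)] -> total=1
Click 2 (0,1) count=0: revealed 9 new [(0,0) (0,1) (0,2) (1,0) (1,1) (1,2) (2,0) (2,1) (2,2)] -> total=10

Answer: ###...
###...
###...
...#..
......
......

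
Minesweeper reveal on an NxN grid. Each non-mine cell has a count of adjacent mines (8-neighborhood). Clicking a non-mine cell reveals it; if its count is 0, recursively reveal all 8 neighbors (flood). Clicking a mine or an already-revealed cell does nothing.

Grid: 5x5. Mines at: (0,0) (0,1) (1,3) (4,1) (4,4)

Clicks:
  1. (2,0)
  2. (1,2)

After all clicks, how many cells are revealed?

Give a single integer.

Click 1 (2,0) count=0: revealed 9 new [(1,0) (1,1) (1,2) (2,0) (2,1) (2,2) (3,0) (3,1) (3,2)] -> total=9
Click 2 (1,2) count=2: revealed 0 new [(none)] -> total=9

Answer: 9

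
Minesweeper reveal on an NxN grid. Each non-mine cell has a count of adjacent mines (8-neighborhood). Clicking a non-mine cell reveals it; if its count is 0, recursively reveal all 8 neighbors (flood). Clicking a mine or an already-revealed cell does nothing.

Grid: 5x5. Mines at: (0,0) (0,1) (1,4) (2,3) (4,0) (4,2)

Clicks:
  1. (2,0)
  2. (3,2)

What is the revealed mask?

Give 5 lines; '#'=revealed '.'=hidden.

Answer: .....
###..
###..
###..
.....

Derivation:
Click 1 (2,0) count=0: revealed 9 new [(1,0) (1,1) (1,2) (2,0) (2,1) (2,2) (3,0) (3,1) (3,2)] -> total=9
Click 2 (3,2) count=2: revealed 0 new [(none)] -> total=9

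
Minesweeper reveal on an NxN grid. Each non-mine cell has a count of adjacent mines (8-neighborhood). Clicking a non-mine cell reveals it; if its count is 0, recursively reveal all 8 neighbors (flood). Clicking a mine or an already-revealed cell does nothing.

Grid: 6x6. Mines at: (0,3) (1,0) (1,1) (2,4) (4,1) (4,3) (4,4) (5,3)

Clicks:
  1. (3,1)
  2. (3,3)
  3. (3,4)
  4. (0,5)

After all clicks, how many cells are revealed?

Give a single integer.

Click 1 (3,1) count=1: revealed 1 new [(3,1)] -> total=1
Click 2 (3,3) count=3: revealed 1 new [(3,3)] -> total=2
Click 3 (3,4) count=3: revealed 1 new [(3,4)] -> total=3
Click 4 (0,5) count=0: revealed 4 new [(0,4) (0,5) (1,4) (1,5)] -> total=7

Answer: 7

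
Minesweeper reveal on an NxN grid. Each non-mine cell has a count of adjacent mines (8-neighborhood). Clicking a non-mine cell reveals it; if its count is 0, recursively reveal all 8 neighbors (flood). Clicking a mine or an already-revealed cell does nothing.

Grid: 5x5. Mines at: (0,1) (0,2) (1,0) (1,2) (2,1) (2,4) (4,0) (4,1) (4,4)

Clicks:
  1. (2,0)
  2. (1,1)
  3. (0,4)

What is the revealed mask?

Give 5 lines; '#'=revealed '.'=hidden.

Answer: ...##
.#.##
#....
.....
.....

Derivation:
Click 1 (2,0) count=2: revealed 1 new [(2,0)] -> total=1
Click 2 (1,1) count=5: revealed 1 new [(1,1)] -> total=2
Click 3 (0,4) count=0: revealed 4 new [(0,3) (0,4) (1,3) (1,4)] -> total=6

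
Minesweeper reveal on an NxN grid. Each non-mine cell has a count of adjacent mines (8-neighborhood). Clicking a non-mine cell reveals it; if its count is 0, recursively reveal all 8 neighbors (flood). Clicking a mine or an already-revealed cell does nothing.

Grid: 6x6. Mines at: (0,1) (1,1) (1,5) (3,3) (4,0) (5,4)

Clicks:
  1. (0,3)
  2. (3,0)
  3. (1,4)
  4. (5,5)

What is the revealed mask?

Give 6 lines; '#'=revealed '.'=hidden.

Answer: ..###.
..###.
..###.
#.....
......
.....#

Derivation:
Click 1 (0,3) count=0: revealed 9 new [(0,2) (0,3) (0,4) (1,2) (1,3) (1,4) (2,2) (2,3) (2,4)] -> total=9
Click 2 (3,0) count=1: revealed 1 new [(3,0)] -> total=10
Click 3 (1,4) count=1: revealed 0 new [(none)] -> total=10
Click 4 (5,5) count=1: revealed 1 new [(5,5)] -> total=11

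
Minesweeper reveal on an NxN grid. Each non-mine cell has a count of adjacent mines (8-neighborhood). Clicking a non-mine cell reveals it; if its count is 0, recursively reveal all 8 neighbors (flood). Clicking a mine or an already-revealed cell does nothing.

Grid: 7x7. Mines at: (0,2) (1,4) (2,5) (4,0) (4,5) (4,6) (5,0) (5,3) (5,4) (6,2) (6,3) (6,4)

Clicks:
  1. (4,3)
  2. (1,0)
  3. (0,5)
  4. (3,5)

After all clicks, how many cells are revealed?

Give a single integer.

Answer: 22

Derivation:
Click 1 (4,3) count=2: revealed 1 new [(4,3)] -> total=1
Click 2 (1,0) count=0: revealed 19 new [(0,0) (0,1) (1,0) (1,1) (1,2) (1,3) (2,0) (2,1) (2,2) (2,3) (2,4) (3,0) (3,1) (3,2) (3,3) (3,4) (4,1) (4,2) (4,4)] -> total=20
Click 3 (0,5) count=1: revealed 1 new [(0,5)] -> total=21
Click 4 (3,5) count=3: revealed 1 new [(3,5)] -> total=22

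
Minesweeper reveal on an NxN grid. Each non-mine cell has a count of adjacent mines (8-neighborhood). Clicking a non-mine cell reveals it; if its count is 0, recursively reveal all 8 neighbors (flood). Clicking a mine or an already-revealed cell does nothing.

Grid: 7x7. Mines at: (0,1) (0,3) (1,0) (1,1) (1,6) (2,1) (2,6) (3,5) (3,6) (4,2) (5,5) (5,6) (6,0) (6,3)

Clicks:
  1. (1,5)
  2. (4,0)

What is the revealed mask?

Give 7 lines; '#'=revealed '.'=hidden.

Answer: .......
.....#.
.......
##.....
##.....
##.....
.......

Derivation:
Click 1 (1,5) count=2: revealed 1 new [(1,5)] -> total=1
Click 2 (4,0) count=0: revealed 6 new [(3,0) (3,1) (4,0) (4,1) (5,0) (5,1)] -> total=7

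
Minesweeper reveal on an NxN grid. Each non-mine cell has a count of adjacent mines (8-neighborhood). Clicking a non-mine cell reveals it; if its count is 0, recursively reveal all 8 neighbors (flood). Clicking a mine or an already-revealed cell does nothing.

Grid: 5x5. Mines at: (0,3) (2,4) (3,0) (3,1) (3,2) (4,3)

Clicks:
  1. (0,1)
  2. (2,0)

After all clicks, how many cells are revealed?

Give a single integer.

Answer: 9

Derivation:
Click 1 (0,1) count=0: revealed 9 new [(0,0) (0,1) (0,2) (1,0) (1,1) (1,2) (2,0) (2,1) (2,2)] -> total=9
Click 2 (2,0) count=2: revealed 0 new [(none)] -> total=9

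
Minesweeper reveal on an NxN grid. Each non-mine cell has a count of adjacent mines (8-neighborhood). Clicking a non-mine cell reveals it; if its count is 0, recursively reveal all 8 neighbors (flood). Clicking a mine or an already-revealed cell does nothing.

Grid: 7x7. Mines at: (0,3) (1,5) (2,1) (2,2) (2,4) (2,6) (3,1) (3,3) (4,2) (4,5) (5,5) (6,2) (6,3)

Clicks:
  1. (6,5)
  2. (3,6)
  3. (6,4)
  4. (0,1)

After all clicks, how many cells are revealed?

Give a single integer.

Click 1 (6,5) count=1: revealed 1 new [(6,5)] -> total=1
Click 2 (3,6) count=2: revealed 1 new [(3,6)] -> total=2
Click 3 (6,4) count=2: revealed 1 new [(6,4)] -> total=3
Click 4 (0,1) count=0: revealed 6 new [(0,0) (0,1) (0,2) (1,0) (1,1) (1,2)] -> total=9

Answer: 9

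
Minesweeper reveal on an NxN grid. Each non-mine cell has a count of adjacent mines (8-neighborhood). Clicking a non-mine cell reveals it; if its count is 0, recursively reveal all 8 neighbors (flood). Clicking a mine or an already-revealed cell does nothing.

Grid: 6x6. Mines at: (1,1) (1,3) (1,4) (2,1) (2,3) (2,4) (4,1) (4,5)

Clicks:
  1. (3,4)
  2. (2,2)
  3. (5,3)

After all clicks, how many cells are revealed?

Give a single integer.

Click 1 (3,4) count=3: revealed 1 new [(3,4)] -> total=1
Click 2 (2,2) count=4: revealed 1 new [(2,2)] -> total=2
Click 3 (5,3) count=0: revealed 8 new [(3,2) (3,3) (4,2) (4,3) (4,4) (5,2) (5,3) (5,4)] -> total=10

Answer: 10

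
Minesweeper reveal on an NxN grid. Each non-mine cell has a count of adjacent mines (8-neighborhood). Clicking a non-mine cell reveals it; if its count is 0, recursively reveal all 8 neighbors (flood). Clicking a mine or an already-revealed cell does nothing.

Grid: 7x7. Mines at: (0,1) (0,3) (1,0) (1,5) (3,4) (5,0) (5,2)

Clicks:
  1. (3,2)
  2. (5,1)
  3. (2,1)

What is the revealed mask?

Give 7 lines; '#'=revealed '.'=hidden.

Click 1 (3,2) count=0: revealed 15 new [(1,1) (1,2) (1,3) (2,0) (2,1) (2,2) (2,3) (3,0) (3,1) (3,2) (3,3) (4,0) (4,1) (4,2) (4,3)] -> total=15
Click 2 (5,1) count=2: revealed 1 new [(5,1)] -> total=16
Click 3 (2,1) count=1: revealed 0 new [(none)] -> total=16

Answer: .......
.###...
####...
####...
####...
.#.....
.......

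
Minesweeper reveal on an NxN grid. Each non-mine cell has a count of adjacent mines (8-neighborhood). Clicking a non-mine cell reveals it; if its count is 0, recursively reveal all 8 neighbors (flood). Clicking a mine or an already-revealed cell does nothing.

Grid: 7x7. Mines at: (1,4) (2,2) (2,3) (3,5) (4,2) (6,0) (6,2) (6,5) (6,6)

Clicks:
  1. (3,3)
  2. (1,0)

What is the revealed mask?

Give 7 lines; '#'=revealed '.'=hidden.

Answer: ####...
####...
##.....
##.#...
##.....
##.....
.......

Derivation:
Click 1 (3,3) count=3: revealed 1 new [(3,3)] -> total=1
Click 2 (1,0) count=0: revealed 16 new [(0,0) (0,1) (0,2) (0,3) (1,0) (1,1) (1,2) (1,3) (2,0) (2,1) (3,0) (3,1) (4,0) (4,1) (5,0) (5,1)] -> total=17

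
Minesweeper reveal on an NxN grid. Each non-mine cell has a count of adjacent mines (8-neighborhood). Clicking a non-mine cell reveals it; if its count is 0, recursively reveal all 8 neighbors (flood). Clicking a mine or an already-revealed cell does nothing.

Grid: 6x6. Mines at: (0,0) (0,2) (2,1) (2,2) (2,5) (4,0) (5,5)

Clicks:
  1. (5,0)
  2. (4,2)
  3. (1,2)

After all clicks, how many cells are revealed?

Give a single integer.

Click 1 (5,0) count=1: revealed 1 new [(5,0)] -> total=1
Click 2 (4,2) count=0: revealed 12 new [(3,1) (3,2) (3,3) (3,4) (4,1) (4,2) (4,3) (4,4) (5,1) (5,2) (5,3) (5,4)] -> total=13
Click 3 (1,2) count=3: revealed 1 new [(1,2)] -> total=14

Answer: 14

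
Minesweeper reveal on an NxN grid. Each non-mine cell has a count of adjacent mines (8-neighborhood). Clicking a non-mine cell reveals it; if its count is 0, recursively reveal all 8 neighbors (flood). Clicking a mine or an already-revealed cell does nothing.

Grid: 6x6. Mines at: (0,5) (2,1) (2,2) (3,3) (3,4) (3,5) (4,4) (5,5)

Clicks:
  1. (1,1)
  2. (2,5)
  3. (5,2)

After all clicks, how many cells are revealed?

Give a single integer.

Click 1 (1,1) count=2: revealed 1 new [(1,1)] -> total=1
Click 2 (2,5) count=2: revealed 1 new [(2,5)] -> total=2
Click 3 (5,2) count=0: revealed 11 new [(3,0) (3,1) (3,2) (4,0) (4,1) (4,2) (4,3) (5,0) (5,1) (5,2) (5,3)] -> total=13

Answer: 13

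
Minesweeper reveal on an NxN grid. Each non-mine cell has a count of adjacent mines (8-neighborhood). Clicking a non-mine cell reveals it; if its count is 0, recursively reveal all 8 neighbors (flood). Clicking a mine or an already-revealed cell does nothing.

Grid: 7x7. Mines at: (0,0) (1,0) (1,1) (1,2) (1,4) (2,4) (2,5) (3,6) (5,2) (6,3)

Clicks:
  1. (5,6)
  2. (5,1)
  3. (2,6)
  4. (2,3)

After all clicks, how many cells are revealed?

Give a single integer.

Answer: 17

Derivation:
Click 1 (5,6) count=0: revealed 14 new [(3,3) (3,4) (3,5) (4,3) (4,4) (4,5) (4,6) (5,3) (5,4) (5,5) (5,6) (6,4) (6,5) (6,6)] -> total=14
Click 2 (5,1) count=1: revealed 1 new [(5,1)] -> total=15
Click 3 (2,6) count=2: revealed 1 new [(2,6)] -> total=16
Click 4 (2,3) count=3: revealed 1 new [(2,3)] -> total=17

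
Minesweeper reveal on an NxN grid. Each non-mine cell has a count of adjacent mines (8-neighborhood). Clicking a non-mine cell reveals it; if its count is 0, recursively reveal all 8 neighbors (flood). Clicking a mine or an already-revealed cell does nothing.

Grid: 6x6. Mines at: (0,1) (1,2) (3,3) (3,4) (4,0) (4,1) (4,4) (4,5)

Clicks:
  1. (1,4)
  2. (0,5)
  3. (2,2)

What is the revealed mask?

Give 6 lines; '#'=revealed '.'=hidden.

Answer: ...###
...###
..####
......
......
......

Derivation:
Click 1 (1,4) count=0: revealed 9 new [(0,3) (0,4) (0,5) (1,3) (1,4) (1,5) (2,3) (2,4) (2,5)] -> total=9
Click 2 (0,5) count=0: revealed 0 new [(none)] -> total=9
Click 3 (2,2) count=2: revealed 1 new [(2,2)] -> total=10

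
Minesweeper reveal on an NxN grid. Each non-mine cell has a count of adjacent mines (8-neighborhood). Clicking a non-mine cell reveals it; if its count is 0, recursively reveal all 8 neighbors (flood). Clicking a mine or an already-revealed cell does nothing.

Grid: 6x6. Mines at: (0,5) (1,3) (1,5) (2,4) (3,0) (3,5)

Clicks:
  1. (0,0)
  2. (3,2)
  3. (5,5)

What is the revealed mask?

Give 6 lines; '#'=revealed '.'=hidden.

Answer: ###...
###...
####..
.####.
######
######

Derivation:
Click 1 (0,0) count=0: revealed 9 new [(0,0) (0,1) (0,2) (1,0) (1,1) (1,2) (2,0) (2,1) (2,2)] -> total=9
Click 2 (3,2) count=0: revealed 17 new [(2,3) (3,1) (3,2) (3,3) (3,4) (4,0) (4,1) (4,2) (4,3) (4,4) (4,5) (5,0) (5,1) (5,2) (5,3) (5,4) (5,5)] -> total=26
Click 3 (5,5) count=0: revealed 0 new [(none)] -> total=26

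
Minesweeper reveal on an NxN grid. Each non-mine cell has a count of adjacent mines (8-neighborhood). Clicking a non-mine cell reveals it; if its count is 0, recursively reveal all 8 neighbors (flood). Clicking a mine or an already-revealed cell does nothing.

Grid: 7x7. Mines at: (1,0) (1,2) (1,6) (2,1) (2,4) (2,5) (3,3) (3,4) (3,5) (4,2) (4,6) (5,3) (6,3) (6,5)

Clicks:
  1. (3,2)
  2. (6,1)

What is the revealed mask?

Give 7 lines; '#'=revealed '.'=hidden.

Answer: .......
.......
.......
###....
##.....
###....
###....

Derivation:
Click 1 (3,2) count=3: revealed 1 new [(3,2)] -> total=1
Click 2 (6,1) count=0: revealed 10 new [(3,0) (3,1) (4,0) (4,1) (5,0) (5,1) (5,2) (6,0) (6,1) (6,2)] -> total=11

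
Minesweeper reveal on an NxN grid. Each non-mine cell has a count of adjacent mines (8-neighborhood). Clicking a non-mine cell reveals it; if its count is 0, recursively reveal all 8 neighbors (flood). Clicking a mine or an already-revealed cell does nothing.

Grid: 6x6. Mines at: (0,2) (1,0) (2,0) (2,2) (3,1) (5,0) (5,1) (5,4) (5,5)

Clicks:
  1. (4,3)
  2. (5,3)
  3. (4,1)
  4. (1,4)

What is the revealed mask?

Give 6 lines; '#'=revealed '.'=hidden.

Click 1 (4,3) count=1: revealed 1 new [(4,3)] -> total=1
Click 2 (5,3) count=1: revealed 1 new [(5,3)] -> total=2
Click 3 (4,1) count=3: revealed 1 new [(4,1)] -> total=3
Click 4 (1,4) count=0: revealed 14 new [(0,3) (0,4) (0,5) (1,3) (1,4) (1,5) (2,3) (2,4) (2,5) (3,3) (3,4) (3,5) (4,4) (4,5)] -> total=17

Answer: ...###
...###
...###
...###
.#.###
...#..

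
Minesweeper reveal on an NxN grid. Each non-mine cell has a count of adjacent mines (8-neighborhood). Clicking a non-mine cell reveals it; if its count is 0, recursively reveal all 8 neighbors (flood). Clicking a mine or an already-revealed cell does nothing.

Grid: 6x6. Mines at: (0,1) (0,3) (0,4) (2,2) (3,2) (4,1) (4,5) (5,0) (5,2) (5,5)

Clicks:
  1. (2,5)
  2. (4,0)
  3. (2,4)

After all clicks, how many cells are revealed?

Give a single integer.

Answer: 10

Derivation:
Click 1 (2,5) count=0: revealed 9 new [(1,3) (1,4) (1,5) (2,3) (2,4) (2,5) (3,3) (3,4) (3,5)] -> total=9
Click 2 (4,0) count=2: revealed 1 new [(4,0)] -> total=10
Click 3 (2,4) count=0: revealed 0 new [(none)] -> total=10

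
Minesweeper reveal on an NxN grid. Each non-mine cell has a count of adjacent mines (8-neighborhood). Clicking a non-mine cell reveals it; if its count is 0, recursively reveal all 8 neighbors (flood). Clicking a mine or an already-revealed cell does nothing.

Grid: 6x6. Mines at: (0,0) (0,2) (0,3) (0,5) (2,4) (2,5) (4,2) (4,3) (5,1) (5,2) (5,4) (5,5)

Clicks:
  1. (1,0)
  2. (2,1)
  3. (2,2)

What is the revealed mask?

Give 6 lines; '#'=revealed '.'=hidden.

Click 1 (1,0) count=1: revealed 1 new [(1,0)] -> total=1
Click 2 (2,1) count=0: revealed 13 new [(1,1) (1,2) (1,3) (2,0) (2,1) (2,2) (2,3) (3,0) (3,1) (3,2) (3,3) (4,0) (4,1)] -> total=14
Click 3 (2,2) count=0: revealed 0 new [(none)] -> total=14

Answer: ......
####..
####..
####..
##....
......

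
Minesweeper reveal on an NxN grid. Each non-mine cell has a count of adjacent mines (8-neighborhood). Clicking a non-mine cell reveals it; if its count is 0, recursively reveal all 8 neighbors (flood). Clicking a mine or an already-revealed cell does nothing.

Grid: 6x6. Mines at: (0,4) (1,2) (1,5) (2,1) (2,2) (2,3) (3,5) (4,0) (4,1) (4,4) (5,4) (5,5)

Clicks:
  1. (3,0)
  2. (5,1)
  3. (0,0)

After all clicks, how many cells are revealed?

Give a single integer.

Click 1 (3,0) count=3: revealed 1 new [(3,0)] -> total=1
Click 2 (5,1) count=2: revealed 1 new [(5,1)] -> total=2
Click 3 (0,0) count=0: revealed 4 new [(0,0) (0,1) (1,0) (1,1)] -> total=6

Answer: 6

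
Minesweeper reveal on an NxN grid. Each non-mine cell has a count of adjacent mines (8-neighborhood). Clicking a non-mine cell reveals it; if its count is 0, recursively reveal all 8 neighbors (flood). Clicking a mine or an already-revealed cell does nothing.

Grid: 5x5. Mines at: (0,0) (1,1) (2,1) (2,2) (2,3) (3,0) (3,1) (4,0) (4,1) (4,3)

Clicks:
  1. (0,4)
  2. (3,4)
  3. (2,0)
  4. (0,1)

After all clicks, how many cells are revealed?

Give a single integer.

Answer: 9

Derivation:
Click 1 (0,4) count=0: revealed 6 new [(0,2) (0,3) (0,4) (1,2) (1,3) (1,4)] -> total=6
Click 2 (3,4) count=2: revealed 1 new [(3,4)] -> total=7
Click 3 (2,0) count=4: revealed 1 new [(2,0)] -> total=8
Click 4 (0,1) count=2: revealed 1 new [(0,1)] -> total=9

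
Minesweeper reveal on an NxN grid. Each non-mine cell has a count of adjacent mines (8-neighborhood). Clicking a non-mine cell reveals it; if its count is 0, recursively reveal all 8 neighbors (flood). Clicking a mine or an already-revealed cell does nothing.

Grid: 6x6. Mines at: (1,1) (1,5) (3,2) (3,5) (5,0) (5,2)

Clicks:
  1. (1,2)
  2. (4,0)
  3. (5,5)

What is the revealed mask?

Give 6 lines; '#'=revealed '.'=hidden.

Click 1 (1,2) count=1: revealed 1 new [(1,2)] -> total=1
Click 2 (4,0) count=1: revealed 1 new [(4,0)] -> total=2
Click 3 (5,5) count=0: revealed 6 new [(4,3) (4,4) (4,5) (5,3) (5,4) (5,5)] -> total=8

Answer: ......
..#...
......
......
#..###
...###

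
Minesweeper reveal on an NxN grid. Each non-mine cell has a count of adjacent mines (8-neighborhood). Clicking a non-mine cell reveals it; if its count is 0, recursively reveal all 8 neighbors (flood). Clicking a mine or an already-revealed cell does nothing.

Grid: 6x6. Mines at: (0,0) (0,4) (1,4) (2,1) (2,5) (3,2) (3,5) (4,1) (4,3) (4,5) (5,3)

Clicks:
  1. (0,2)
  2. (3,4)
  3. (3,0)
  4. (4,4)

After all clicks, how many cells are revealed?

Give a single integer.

Answer: 9

Derivation:
Click 1 (0,2) count=0: revealed 6 new [(0,1) (0,2) (0,3) (1,1) (1,2) (1,3)] -> total=6
Click 2 (3,4) count=4: revealed 1 new [(3,4)] -> total=7
Click 3 (3,0) count=2: revealed 1 new [(3,0)] -> total=8
Click 4 (4,4) count=4: revealed 1 new [(4,4)] -> total=9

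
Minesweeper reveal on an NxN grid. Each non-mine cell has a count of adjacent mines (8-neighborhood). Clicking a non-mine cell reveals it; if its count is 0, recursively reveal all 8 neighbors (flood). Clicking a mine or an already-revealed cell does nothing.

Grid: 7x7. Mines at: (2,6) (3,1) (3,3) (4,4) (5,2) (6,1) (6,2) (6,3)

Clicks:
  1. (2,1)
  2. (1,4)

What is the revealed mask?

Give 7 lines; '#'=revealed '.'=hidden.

Answer: #######
#######
######.
.......
.......
.......
.......

Derivation:
Click 1 (2,1) count=1: revealed 1 new [(2,1)] -> total=1
Click 2 (1,4) count=0: revealed 19 new [(0,0) (0,1) (0,2) (0,3) (0,4) (0,5) (0,6) (1,0) (1,1) (1,2) (1,3) (1,4) (1,5) (1,6) (2,0) (2,2) (2,3) (2,4) (2,5)] -> total=20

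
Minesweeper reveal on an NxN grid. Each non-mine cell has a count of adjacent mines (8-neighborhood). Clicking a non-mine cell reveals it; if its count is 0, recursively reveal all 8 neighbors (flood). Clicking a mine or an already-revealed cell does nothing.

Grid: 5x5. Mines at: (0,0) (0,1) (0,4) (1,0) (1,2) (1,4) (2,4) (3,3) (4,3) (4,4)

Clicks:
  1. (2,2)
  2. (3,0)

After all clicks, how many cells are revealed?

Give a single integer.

Answer: 9

Derivation:
Click 1 (2,2) count=2: revealed 1 new [(2,2)] -> total=1
Click 2 (3,0) count=0: revealed 8 new [(2,0) (2,1) (3,0) (3,1) (3,2) (4,0) (4,1) (4,2)] -> total=9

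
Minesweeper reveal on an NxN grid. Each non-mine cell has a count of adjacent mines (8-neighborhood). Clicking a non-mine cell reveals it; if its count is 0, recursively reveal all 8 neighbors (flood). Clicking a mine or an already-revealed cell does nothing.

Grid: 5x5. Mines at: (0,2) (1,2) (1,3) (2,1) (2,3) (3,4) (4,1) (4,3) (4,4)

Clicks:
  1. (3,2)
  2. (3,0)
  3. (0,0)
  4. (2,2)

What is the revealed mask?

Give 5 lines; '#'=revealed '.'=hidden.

Answer: ##...
##...
..#..
#.#..
.....

Derivation:
Click 1 (3,2) count=4: revealed 1 new [(3,2)] -> total=1
Click 2 (3,0) count=2: revealed 1 new [(3,0)] -> total=2
Click 3 (0,0) count=0: revealed 4 new [(0,0) (0,1) (1,0) (1,1)] -> total=6
Click 4 (2,2) count=4: revealed 1 new [(2,2)] -> total=7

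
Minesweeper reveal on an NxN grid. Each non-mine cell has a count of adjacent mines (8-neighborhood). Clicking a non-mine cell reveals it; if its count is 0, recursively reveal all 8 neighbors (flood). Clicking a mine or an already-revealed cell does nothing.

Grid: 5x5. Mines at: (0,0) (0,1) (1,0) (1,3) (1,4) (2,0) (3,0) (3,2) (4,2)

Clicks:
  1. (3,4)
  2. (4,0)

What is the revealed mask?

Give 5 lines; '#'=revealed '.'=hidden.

Click 1 (3,4) count=0: revealed 6 new [(2,3) (2,4) (3,3) (3,4) (4,3) (4,4)] -> total=6
Click 2 (4,0) count=1: revealed 1 new [(4,0)] -> total=7

Answer: .....
.....
...##
...##
#..##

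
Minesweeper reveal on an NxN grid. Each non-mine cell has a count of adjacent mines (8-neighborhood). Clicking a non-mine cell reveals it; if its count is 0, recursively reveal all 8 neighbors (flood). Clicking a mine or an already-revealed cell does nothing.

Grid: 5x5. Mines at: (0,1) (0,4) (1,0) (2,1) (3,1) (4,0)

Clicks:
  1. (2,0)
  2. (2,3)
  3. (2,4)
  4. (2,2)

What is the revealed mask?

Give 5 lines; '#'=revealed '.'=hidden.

Click 1 (2,0) count=3: revealed 1 new [(2,0)] -> total=1
Click 2 (2,3) count=0: revealed 12 new [(1,2) (1,3) (1,4) (2,2) (2,3) (2,4) (3,2) (3,3) (3,4) (4,2) (4,3) (4,4)] -> total=13
Click 3 (2,4) count=0: revealed 0 new [(none)] -> total=13
Click 4 (2,2) count=2: revealed 0 new [(none)] -> total=13

Answer: .....
..###
#.###
..###
..###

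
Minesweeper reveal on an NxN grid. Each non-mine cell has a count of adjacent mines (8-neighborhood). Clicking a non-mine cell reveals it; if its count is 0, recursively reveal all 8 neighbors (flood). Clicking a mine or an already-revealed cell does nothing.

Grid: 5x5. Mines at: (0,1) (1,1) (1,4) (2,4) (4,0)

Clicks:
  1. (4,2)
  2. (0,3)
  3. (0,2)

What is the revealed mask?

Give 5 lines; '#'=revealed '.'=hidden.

Click 1 (4,2) count=0: revealed 11 new [(2,1) (2,2) (2,3) (3,1) (3,2) (3,3) (3,4) (4,1) (4,2) (4,3) (4,4)] -> total=11
Click 2 (0,3) count=1: revealed 1 new [(0,3)] -> total=12
Click 3 (0,2) count=2: revealed 1 new [(0,2)] -> total=13

Answer: ..##.
.....
.###.
.####
.####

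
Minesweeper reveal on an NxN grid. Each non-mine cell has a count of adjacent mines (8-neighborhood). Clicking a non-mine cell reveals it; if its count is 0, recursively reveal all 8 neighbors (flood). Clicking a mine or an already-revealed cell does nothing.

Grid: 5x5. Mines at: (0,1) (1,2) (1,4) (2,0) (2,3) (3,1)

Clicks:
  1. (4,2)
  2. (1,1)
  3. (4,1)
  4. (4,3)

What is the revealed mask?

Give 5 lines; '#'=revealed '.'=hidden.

Answer: .....
.#...
.....
..###
.####

Derivation:
Click 1 (4,2) count=1: revealed 1 new [(4,2)] -> total=1
Click 2 (1,1) count=3: revealed 1 new [(1,1)] -> total=2
Click 3 (4,1) count=1: revealed 1 new [(4,1)] -> total=3
Click 4 (4,3) count=0: revealed 5 new [(3,2) (3,3) (3,4) (4,3) (4,4)] -> total=8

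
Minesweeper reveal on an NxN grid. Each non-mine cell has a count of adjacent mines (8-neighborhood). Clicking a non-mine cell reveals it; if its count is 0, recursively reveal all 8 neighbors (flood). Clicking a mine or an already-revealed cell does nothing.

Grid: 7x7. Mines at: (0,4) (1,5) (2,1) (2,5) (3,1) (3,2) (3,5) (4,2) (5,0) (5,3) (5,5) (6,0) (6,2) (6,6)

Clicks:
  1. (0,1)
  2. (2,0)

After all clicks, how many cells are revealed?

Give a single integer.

Answer: 9

Derivation:
Click 1 (0,1) count=0: revealed 8 new [(0,0) (0,1) (0,2) (0,3) (1,0) (1,1) (1,2) (1,3)] -> total=8
Click 2 (2,0) count=2: revealed 1 new [(2,0)] -> total=9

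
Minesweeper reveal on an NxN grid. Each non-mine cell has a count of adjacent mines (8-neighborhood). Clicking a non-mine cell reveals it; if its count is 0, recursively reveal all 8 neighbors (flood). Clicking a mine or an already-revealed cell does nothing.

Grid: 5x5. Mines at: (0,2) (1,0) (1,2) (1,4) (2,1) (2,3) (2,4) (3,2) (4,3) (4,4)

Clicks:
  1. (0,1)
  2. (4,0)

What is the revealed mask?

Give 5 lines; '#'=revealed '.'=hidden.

Answer: .#...
.....
.....
##...
##...

Derivation:
Click 1 (0,1) count=3: revealed 1 new [(0,1)] -> total=1
Click 2 (4,0) count=0: revealed 4 new [(3,0) (3,1) (4,0) (4,1)] -> total=5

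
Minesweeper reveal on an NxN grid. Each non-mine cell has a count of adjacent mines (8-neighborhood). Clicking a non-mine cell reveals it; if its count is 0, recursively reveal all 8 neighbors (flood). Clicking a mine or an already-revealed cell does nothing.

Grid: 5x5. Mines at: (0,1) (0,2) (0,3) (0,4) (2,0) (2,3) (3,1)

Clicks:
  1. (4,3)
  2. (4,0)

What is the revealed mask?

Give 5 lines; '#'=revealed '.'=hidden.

Click 1 (4,3) count=0: revealed 6 new [(3,2) (3,3) (3,4) (4,2) (4,3) (4,4)] -> total=6
Click 2 (4,0) count=1: revealed 1 new [(4,0)] -> total=7

Answer: .....
.....
.....
..###
#.###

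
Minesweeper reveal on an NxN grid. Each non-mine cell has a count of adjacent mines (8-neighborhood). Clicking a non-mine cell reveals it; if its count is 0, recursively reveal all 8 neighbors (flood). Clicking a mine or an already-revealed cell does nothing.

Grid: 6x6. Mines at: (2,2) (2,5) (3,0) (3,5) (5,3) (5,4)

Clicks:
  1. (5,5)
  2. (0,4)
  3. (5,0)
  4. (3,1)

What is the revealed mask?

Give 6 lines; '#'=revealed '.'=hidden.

Answer: ######
######
##....
.#....
###...
###..#

Derivation:
Click 1 (5,5) count=1: revealed 1 new [(5,5)] -> total=1
Click 2 (0,4) count=0: revealed 14 new [(0,0) (0,1) (0,2) (0,3) (0,4) (0,5) (1,0) (1,1) (1,2) (1,3) (1,4) (1,5) (2,0) (2,1)] -> total=15
Click 3 (5,0) count=0: revealed 6 new [(4,0) (4,1) (4,2) (5,0) (5,1) (5,2)] -> total=21
Click 4 (3,1) count=2: revealed 1 new [(3,1)] -> total=22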